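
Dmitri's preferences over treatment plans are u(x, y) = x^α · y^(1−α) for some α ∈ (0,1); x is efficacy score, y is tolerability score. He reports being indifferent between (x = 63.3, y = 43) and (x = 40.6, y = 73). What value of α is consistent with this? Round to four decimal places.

Set the two utilities equal: 63.3^α·43^(1−α) = 40.6^α·73^(1−α).
Taking logs: α·ln 63.3 + (1−α)·ln 43 = α·ln 40.6 + (1−α)·ln 73, i.e. α·0.4441173 = (1−α)·0.5292593.
Thus α·(0.9733766) = 0.5292593, so α = 0.5292593/0.9733766 ≈ 0.5437.

α ≈ 0.5437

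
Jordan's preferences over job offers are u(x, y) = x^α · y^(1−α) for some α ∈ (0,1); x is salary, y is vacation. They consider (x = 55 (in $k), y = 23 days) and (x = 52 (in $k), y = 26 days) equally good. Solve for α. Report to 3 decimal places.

The Cobb–Douglas utilities coincide, so 55^α·23^(1−α) = 52^α·26^(1−α).
Taking logs: α·ln 55 + (1−α)·ln 23 = α·ln 52 + (1−α)·ln 26, i.e. α·0.056089 = (1−α)·0.122602.
With A = 0.056089 and B = 0.122602: α·A = (1−α)·B, so α = B/(A+B) = 0.122602/0.178691 ≈ 0.686.

α ≈ 0.686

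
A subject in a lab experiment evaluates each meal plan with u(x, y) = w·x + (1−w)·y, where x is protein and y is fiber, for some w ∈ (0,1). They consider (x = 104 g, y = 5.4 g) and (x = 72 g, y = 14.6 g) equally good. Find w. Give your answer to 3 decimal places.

w = 0.223

u(104,5.4) = u(72,14.6) means w·104 + (1−w)·5.4 = w·72 + (1−w)·14.6.
Collecting terms: w·32 = (1−w)·9.2.
The marginal rate of substitution is 9.2/32, so w = 9.2/(32+9.2) = 0.223.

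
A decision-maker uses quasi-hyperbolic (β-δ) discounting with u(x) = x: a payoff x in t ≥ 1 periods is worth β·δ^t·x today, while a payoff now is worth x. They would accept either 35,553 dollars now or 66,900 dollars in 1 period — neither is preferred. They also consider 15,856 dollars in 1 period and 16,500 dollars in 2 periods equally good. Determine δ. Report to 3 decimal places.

δ ≈ 0.961

From the later pair, β·δ^1·15856 = β·δ^2·16500; dividing through, δ = 15856/16500 = 0.96097.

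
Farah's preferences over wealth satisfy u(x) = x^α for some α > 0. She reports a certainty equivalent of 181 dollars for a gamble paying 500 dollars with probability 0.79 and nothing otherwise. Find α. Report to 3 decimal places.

α ≈ 0.232

Since u(0) = 0, the lottery's EU is 0.79·500^α.
Setting u(181) equal to that: 181^α = 0.79·500^α ⇒ (181/500)^α = 0.79.
α = ln(0.79) / ln(181/500) = -0.235722/-1.016111 ≈ 0.232.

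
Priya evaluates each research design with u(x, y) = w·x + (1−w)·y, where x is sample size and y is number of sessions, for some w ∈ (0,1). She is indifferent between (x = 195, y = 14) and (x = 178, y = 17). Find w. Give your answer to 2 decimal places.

w = 0.15

Equating utilities: w·195 + (1−w)·14 = w·178 + (1−w)·17.
Collecting terms: w·17 = (1−w)·3.
So w/(1−w) = 3/17 = 0.1765, giving w = 3/(17+3) = 0.15.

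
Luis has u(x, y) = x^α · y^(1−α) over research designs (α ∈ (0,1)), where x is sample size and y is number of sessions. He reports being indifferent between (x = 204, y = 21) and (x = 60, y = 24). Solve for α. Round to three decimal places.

Set the two utilities equal: 204^α·21^(1−α) = 60^α·24^(1−α).
Taking logs: α·ln 204 + (1−α)·ln 21 = α·ln 60 + (1−α)·ln 24, i.e. α·1.223775 = (1−α)·0.133531.
Thus α·(1.357306) = 0.133531, so α = 0.133531/1.357306 ≈ 0.098.

α ≈ 0.098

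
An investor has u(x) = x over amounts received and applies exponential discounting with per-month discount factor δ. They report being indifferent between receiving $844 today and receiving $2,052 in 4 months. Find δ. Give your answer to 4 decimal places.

The payoff in 4 months is discounted by δ^4, so u(844) = δ^4·u(2052) and δ^4 = u(844)/u(2052).
With u(x) = x: δ^4 = 844/2052 = 0.41131.
Hence δ = (0.41131)^(1/4) = 0.800832.

δ ≈ 0.8008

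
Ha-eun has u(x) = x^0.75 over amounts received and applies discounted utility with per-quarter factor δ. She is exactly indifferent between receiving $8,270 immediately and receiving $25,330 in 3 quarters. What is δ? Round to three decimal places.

δ ≈ 0.756

Equating discounted utilities: u(8270) = δ^3·u(25330) ⇒ δ^3 = u(8270)/u(25330).
With u(x) = x^0.75: δ^3 = 8270^0.75/25330^0.75 = (8270/25330)^0.75 = 0.43192.
So δ = 0.43192^(1/3) ≈ 0.756.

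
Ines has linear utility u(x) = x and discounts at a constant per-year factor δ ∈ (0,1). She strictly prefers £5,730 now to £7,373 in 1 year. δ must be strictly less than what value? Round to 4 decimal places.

δ < 0.7772

Under u(x) = x this choice says 5730 > δ·7373.
So δ < 5730/7373 = 0.77716.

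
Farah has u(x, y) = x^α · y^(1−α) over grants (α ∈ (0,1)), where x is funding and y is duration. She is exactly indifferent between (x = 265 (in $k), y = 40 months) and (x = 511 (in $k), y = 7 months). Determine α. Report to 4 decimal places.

Set the two utilities equal: 265^α·40^(1−α) = 511^α·7^(1−α).
Rearrange to (265/511)^α = (7/40)^(1−α) and take logs: α·-0.6566398 = (1−α)·-1.7429693.
With A = -0.6566398 and B = -1.7429693: α·A = (1−α)·B, so α = B/(A+B) = -1.7429693/-2.3996091 ≈ 0.7264.

α ≈ 0.7264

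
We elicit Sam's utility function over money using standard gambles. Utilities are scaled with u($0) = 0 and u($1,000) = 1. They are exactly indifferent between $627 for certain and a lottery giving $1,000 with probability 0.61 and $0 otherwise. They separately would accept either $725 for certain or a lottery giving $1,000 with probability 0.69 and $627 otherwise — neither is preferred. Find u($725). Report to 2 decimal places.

0.88

First, u($627) = 0.61·u($1,000) + 0.39·u($0) = 0.61.
Chaining: u($725) = 0.69·1.00 + 0.31·0.61 = 0.8791.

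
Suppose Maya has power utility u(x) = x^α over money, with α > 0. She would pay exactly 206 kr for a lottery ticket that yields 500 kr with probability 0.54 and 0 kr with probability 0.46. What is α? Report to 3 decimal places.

EU(lottery) = 0.54·500^α + 0.46·0 = 0.54·500^α.
Setting u(206) equal to that: 206^α = 0.54·500^α ⇒ (206/500)^α = 0.54.
Taking logs: α·ln(206/500) = ln(0.54), so α = -0.616186 / -0.886732 ≈ 0.695.

α ≈ 0.695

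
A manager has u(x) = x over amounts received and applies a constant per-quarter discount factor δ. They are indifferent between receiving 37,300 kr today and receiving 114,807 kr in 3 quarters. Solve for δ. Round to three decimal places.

The payoff in 3 quarters is discounted by δ^3, so u(37300) = δ^3·u(114807) and δ^3 = u(37300)/u(114807).
With u(x) = x: δ^3 = 37300/114807 = 0.32489.
Taking the cube root: δ = 0.32489^(1/3) ≈ 0.687.

δ ≈ 0.687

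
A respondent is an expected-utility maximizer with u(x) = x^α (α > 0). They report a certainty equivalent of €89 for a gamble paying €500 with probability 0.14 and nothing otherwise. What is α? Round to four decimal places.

α ≈ 1.1391

Since u(0) = 0, the lottery's EU is 0.14·500^α.
Setting u(89) equal to that: 89^α = 0.14·500^α ⇒ (89/500)^α = 0.14.
Take logs: α = ln 0.14 / ln(89/500) ≈ 1.139134.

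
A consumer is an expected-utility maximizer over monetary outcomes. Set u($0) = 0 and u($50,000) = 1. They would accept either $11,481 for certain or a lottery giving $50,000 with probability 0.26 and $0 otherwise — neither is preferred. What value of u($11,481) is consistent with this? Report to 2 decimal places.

The indifference gives u($11,481) = 0.26·u($50,000) + 0.74·u($0) = 0.26·1 + 0.74·0 = 0.26.

0.26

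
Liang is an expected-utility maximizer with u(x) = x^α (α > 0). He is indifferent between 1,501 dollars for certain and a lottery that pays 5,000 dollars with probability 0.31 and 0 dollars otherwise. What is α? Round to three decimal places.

The lottery's expected utility is 0.31·u(5000) + 0.69·u(0) = 0.31·5000^α (since u(0) = 0 for α > 0).
Indifference: 1501^α = 0.31·5000^α, so (1501/5000)^α = 0.31.
α = ln(0.31) / ln(1501/5000) = -1.171183/-1.203306 ≈ 0.973.

α ≈ 0.973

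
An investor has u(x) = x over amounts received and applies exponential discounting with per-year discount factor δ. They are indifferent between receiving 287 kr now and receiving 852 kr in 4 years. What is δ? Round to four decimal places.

Indifference means u(287) = δ^4 · u(852), so δ^4 = u(287)/u(852).
With u(x) = x: δ^4 = 287/852 = 0.33685.
Taking the 4th root: δ = 0.33685^(1/4) ≈ 0.7618.

δ ≈ 0.7618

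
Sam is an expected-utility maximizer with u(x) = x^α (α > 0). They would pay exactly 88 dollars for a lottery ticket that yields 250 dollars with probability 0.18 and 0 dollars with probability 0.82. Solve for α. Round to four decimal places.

α ≈ 1.6423

EU(lottery) = 0.18·250^α + 0.82·0 = 0.18·250^α.
Equating: 88^α = 0.18·250^α, i.e. 0.3520^α = 0.18.
Taking logs: α·ln(88/250) = ln(0.18), so α = -1.7147984 / -1.0441241 ≈ 1.6423.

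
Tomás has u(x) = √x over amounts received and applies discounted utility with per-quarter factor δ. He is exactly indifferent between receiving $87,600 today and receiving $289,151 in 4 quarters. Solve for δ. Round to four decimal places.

The payoff in 4 quarters is discounted by δ^4, so u(87600) = δ^4·u(289151) and δ^4 = u(87600)/u(289151).
Since u(x) = √x, δ^4 = √(87600/289151) = 0.55041.
So δ = 0.55041^(1/4) ≈ 0.8613.

δ ≈ 0.8613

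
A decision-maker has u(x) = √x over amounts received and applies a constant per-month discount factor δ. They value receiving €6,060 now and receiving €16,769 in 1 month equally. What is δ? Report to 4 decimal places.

The payoff in 1 month is discounted by δ, so u(6060) = δ·u(16769) and δ = u(6060)/u(16769).
With u(x) = √x: δ = √6060/√16769 = √(6060/16769) = 0.60115.

δ ≈ 0.6011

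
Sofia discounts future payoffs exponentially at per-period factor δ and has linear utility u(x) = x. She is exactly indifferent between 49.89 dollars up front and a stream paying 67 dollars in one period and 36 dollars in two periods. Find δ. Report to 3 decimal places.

The stream is worth 67δ + 36δ² today, so 67δ + 36δ² = 49.89.
That is, 36δ² + 67δ − 49.89 = 0, a quadratic in δ.
The positive root is δ = [−67 + √(67² + 4·36·49.89)] / (2·36) = (−67 + 108.042)/72 ≈ 0.570.

δ ≈ 0.570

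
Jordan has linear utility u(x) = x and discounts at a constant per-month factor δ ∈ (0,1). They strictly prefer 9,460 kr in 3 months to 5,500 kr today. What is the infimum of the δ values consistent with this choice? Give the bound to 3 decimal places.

δ > 0.835

Under u(x) = x this choice says 5500 < δ^3·9460.
So δ^3 > 5500/9460 = 0.58140; taking the cube root of both positive sides preserves the inequality.
δ > (5500/9460)^(1/3) ≈ 0.835.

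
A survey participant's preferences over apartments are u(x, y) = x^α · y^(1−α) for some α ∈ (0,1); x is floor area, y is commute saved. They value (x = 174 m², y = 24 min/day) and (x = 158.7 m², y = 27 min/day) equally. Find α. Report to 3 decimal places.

α ≈ 0.561

Indifference: 174^α · 24^(1−α) = 158.7^α · 27^(1−α).
Rearrange to (174/158.7)^α = (27/24)^(1−α) and take logs: α·0.092040 = (1−α)·0.117783.
With A = 0.092040 and B = 0.117783: α·A = (1−α)·B, so α = B/(A+B) = 0.117783/0.209823 ≈ 0.561.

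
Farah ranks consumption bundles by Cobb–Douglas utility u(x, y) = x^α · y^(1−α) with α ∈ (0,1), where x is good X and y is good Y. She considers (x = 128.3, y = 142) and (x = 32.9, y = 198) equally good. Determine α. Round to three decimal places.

Indifference: 128.3^α · 142^(1−α) = 32.9^α · 198^(1−α).
(128.3/32.9)^α = (198/142)^(1−α); take logs: α·ln(128.3/32.9) = (1−α)·ln(198/142), i.e. α·1.360899 = (1−α)·0.332440.
So α/(1−α) = (0.332440)/(1.360899) = 0.244280, and α = 0.244280/1.244280 ≈ 0.196.

α ≈ 0.196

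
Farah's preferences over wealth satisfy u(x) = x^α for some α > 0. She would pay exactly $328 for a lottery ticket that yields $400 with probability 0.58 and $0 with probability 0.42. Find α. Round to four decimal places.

Since u(0) = 0, the lottery's EU is 0.58·400^α.
Equating: 328^α = 0.58·400^α, i.e. 0.8200^α = 0.58.
α = ln(0.58) / ln(328/400) = -0.5447272/-0.1984509 ≈ 2.7449.

α ≈ 2.7449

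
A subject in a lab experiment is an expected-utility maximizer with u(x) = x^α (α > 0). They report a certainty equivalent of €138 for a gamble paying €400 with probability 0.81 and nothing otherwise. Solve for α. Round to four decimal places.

α ≈ 0.1980

EU(lottery) = 0.81·400^α + 0.19·0 = 0.81·400^α.
Indifference: 138^α = 0.81·400^α, so (138/400)^α = 0.81.
Taking logs: α·ln(138/400) = ln(0.81), so α = -0.2107210 / -1.0642109 ≈ 0.1980.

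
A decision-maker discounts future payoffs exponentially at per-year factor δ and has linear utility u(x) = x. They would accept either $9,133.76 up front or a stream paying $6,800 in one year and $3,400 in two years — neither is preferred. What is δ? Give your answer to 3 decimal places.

δ ≈ 0.920

Present value of the stream is 6800·δ + 3400·δ². Indifference gives 6800δ + 3400δ² = 9133.76.
Rearranged: 3400δ² + 6800δ − 9133.76 = 0.
The positive root is δ = [−6800 + √(6800² + 4·3400·9133.76)] / (2·3400) = (−6800 + 13056.000)/6800 ≈ 0.920.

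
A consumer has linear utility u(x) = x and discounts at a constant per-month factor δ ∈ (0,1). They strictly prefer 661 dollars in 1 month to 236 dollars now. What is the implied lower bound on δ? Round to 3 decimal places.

δ > 0.357

The preference means 236 < δ·661.
Dividing through by 661 gives δ > 0.35703.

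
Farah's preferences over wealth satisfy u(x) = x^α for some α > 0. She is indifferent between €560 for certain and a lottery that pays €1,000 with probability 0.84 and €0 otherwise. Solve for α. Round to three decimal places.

α ≈ 0.301

The lottery's expected utility is 0.84·u(1000) + 0.16·u(0) = 0.84·1000^α (since u(0) = 0 for α > 0).
Indifference: 560^α = 0.84·1000^α, so (560/1000)^α = 0.84.
Taking logs: α·ln(560/1000) = ln(0.84), so α = -0.174353 / -0.579818 ≈ 0.301.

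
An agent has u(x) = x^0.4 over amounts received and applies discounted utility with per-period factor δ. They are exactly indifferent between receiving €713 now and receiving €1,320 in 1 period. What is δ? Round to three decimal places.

δ ≈ 0.782

Equating discounted utilities: u(713) = δ·u(1320) ⇒ δ = u(713)/u(1320).
Since u(x) = x^0.4, δ = (713/1320)^0.4 = 0.54015^0.4 = 0.78164.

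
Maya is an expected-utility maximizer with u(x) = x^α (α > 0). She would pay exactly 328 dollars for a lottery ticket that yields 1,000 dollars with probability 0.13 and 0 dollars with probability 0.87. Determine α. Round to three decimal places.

The lottery's expected utility is 0.13·u(1000) + 0.87·u(0) = 0.13·1000^α (since u(0) = 0 for α > 0).
Equating: 328^α = 0.13·1000^α, i.e. 0.3280^α = 0.13.
α = ln(0.13) / ln(328/1000) = -2.040221/-1.114742 ≈ 1.830.

α ≈ 1.830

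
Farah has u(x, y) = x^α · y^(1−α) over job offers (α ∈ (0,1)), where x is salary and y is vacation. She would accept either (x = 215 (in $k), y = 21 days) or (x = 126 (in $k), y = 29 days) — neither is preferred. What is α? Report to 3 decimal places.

Indifference: 215^α · 21^(1−α) = 126^α · 29^(1−α).
(215/126)^α = (29/21)^(1−α); take logs: α·ln(215/126) = (1−α)·ln(29/21), i.e. α·0.534356 = (1−α)·0.322773.
So α/(1−α) = (0.322773)/(0.534356) = 0.604041, and α = 0.604041/1.604041 ≈ 0.377.

α ≈ 0.377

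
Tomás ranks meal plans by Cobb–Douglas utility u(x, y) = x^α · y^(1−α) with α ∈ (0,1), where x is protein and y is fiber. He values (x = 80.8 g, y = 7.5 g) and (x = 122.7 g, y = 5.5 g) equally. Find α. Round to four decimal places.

α ≈ 0.4261

The Cobb–Douglas utilities coincide, so 80.8^α·7.5^(1−α) = 122.7^α·5.5^(1−α).
Rearrange to (80.8/122.7)^α = (5.5/7.5)^(1−α) and take logs: α·-0.4177654 = (1−α)·-0.3101549.
So α/(1−α) = (-0.3101549)/(-0.4177654) = 0.7424140, and α = 0.7424140/1.7424140 ≈ 0.4261.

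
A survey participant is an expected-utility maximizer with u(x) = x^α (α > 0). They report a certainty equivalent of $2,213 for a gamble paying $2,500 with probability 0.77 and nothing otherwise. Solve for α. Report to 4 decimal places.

α ≈ 2.1434

EU(lottery) = 0.77·2500^α + 0.23·0 = 0.77·2500^α.
Indifference: 2213^α = 0.77·2500^α, so (2213/2500)^α = 0.77.
α = ln(0.77) / ln(2213/2500) = -0.2613648/-0.1219417 ≈ 2.1434.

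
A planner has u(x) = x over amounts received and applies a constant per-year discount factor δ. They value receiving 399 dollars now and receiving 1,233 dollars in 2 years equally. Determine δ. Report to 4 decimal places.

δ ≈ 0.5689

Equating discounted utilities: u(399) = δ^2·u(1233) ⇒ δ^2 = u(399)/u(1233).
With u(x) = x: δ^2 = 399/1233 = 0.32360.
So δ = 0.32360^(1/2) ≈ 0.5689.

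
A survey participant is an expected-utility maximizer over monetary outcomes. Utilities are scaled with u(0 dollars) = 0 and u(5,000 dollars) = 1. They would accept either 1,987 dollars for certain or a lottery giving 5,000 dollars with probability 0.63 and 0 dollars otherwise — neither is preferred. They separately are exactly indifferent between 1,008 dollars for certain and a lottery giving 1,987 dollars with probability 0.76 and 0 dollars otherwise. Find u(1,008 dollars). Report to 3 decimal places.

The first gamble pins u(1,987 dollars): it must equal 0.63·1 + 0.37·0 = 0.63.
Chaining: u(1,008 dollars) = 0.76·0.63 + 0.24·0.00 = 0.4788.

0.479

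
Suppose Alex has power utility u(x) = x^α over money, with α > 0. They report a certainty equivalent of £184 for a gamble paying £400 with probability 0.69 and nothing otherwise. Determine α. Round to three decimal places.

The lottery's expected utility is 0.69·u(400) + 0.31·u(0) = 0.69·400^α (since u(0) = 0 for α > 0).
Equating: 184^α = 0.69·400^α, i.e. 0.4600^α = 0.69.
α = ln(0.69) / ln(184/400) = -0.371064/-0.776529 ≈ 0.478.

α ≈ 0.478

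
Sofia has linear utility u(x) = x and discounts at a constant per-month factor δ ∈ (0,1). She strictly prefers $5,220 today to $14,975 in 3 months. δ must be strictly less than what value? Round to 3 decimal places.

δ < 0.704

Comparing present values: 5220 > δ^3·14975.
Hence δ^3 < 5220/14975 = 0.34858, and x ↦ x^(1/3) is increasing on (0,∞).
δ < 0.34858^(1/3) = 0.704.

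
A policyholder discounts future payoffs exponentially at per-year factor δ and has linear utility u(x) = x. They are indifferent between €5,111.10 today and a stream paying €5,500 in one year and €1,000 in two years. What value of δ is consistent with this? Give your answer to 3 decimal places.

δ ≈ 0.810

Equating present values: 5111.10 = 5500δ + 1000δ².
So 1000δ² + 5500δ − 5111.10 = 0.
The positive root is δ = [−5500 + √(5500² + 4·1000·5111.10)] / (2·1000) = (−5500 + 7120.000)/2000 ≈ 0.810.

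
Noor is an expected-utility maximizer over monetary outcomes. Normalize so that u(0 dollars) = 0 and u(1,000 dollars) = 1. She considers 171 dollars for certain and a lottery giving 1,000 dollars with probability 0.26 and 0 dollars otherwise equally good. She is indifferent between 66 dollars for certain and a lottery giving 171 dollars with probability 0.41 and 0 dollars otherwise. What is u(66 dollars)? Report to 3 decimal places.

0.107

From the first indifference, u(171 dollars) = 0.26·u(1,000 dollars) + 0.74·u(0 dollars) = 0.26·1 + 0.74·0 = 0.26.
Chaining: u(66 dollars) = 0.41·0.26 + 0.59·0.00 = 0.1066.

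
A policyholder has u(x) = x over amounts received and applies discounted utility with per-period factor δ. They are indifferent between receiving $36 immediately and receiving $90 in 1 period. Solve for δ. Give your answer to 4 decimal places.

The payoff in 1 period is discounted by δ, so u(36) = δ·u(90) and δ = u(36)/u(90).
With u(x) = x: δ = 36/90 = 0.40000.

δ ≈ 0.4000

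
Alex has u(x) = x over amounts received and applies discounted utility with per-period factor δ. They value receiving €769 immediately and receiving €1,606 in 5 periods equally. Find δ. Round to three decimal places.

The payoff in 5 periods is discounted by δ^5, so u(769) = δ^5·u(1606) and δ^5 = u(769)/u(1606).
With u(x) = x: δ^5 = 769/1606 = 0.47883.
Hence δ = (0.47883)^(1/5) = 0.86305.

δ ≈ 0.863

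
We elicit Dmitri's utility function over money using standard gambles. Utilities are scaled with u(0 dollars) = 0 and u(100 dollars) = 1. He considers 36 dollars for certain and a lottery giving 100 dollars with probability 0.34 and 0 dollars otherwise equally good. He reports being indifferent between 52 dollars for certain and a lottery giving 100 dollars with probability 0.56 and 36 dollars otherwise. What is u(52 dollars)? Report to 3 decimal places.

0.710

From the first indifference, u(36 dollars) = 0.34·u(100 dollars) + 0.66·u(0 dollars) = 0.34·1 + 0.66·0 = 0.34.
Chaining: u(52 dollars) = 0.56·1.00 + 0.44·0.34 = 0.7096.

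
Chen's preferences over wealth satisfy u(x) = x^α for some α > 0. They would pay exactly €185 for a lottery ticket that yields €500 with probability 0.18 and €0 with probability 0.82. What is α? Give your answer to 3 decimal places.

α ≈ 1.725

The lottery's expected utility is 0.18·u(500) + 0.82·u(0) = 0.18·500^α (since u(0) = 0 for α > 0).
Setting u(185) equal to that: 185^α = 0.18·500^α ⇒ (185/500)^α = 0.18.
Take logs: α = ln 0.18 / ln(185/500) ≈ 1.72471.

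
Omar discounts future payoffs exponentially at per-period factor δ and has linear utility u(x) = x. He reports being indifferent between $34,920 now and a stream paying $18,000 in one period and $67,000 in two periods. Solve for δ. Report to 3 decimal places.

δ ≈ 0.600

The stream is worth 18000δ + 67000δ² today, so 18000δ + 67000δ² = 34920.
That is, 67000δ² + 18000δ − 34920 = 0, a quadratic in δ.
By the quadratic formula (taking the positive root), δ = (−18000 + √9682560000.00) / 134000 ≈ 0.600.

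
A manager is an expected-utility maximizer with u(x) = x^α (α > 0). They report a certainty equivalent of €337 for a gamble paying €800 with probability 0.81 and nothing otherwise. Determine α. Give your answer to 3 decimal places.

α ≈ 0.244

EU(lottery) = 0.81·800^α + 0.19·0 = 0.81·800^α.
Equating: 337^α = 0.81·800^α, i.e. 0.4213^α = 0.81.
Take logs: α = ln 0.81 / ln(337/800) ≈ 0.24374.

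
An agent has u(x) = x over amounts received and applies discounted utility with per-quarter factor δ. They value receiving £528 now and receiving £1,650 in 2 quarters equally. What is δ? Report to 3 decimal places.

The payoff in 2 quarters is discounted by δ^2, so u(528) = δ^2·u(1650) and δ^2 = u(528)/u(1650).
With u(x) = x: δ^2 = 528/1650 = 0.32000.
So δ = 0.32000^(1/2) ≈ 0.566.

δ ≈ 0.566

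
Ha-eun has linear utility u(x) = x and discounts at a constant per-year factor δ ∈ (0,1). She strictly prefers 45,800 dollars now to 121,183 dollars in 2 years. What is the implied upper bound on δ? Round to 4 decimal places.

δ < 0.6148

Under u(x) = x this choice says 45800 > δ^2·121183.
Hence δ^2 < 45800/121183 = 0.37794, and x ↦ x^(1/2) is increasing on (0,∞).
δ < (45800/121183)^(1/2) ≈ 0.6148.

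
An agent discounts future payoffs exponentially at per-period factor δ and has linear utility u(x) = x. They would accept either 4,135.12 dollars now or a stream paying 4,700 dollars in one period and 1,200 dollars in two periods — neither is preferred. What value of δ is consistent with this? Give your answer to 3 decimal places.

δ ≈ 0.740

Equating present values: 4135.12 = 4700δ + 1200δ².
Rearranged: 1200δ² + 4700δ − 4135.12 = 0.
By the quadratic formula (taking the positive root), δ = (−4700 + √41938576.00) / 2400 ≈ 0.740.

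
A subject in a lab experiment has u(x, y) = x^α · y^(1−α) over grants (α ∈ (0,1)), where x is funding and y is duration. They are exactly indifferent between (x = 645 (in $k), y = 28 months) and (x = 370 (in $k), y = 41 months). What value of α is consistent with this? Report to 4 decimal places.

α ≈ 0.4070

The Cobb–Douglas utilities coincide, so 645^α·28^(1−α) = 370^α·41^(1−α).
Taking logs: α·ln 645 + (1−α)·ln 28 = α·ln 370 + (1−α)·ln 41, i.e. α·0.5557473 = (1−α)·0.3813676.
So α/(1−α) = (0.3813676)/(0.5557473) = 0.6862248, and α = 0.6862248/1.6862248 ≈ 0.4070.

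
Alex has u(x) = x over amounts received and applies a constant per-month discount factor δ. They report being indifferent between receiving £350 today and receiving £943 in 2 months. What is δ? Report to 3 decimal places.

δ ≈ 0.609

Equating discounted utilities: u(350) = δ^2·u(943) ⇒ δ^2 = u(350)/u(943).
With u(x) = x: δ^2 = 350/943 = 0.37116.
Hence δ = (0.37116)^(1/2) = 0.60923.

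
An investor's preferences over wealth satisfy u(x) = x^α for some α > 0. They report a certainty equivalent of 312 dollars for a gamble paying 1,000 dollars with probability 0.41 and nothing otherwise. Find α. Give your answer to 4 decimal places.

EU(lottery) = 0.41·1000^α + 0.59·0 = 0.41·1000^α.
Indifference: 312^α = 0.41·1000^α, so (312/1000)^α = 0.41.
α = ln(0.41) / ln(312/1000) = -0.8915981/-1.1647521 ≈ 0.7655.

α ≈ 0.7655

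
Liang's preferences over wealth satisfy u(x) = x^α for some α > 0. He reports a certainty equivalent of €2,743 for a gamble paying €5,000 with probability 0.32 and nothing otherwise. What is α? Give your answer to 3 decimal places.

Since u(0) = 0, the lottery's EU is 0.32·5000^α.
Equating: 2743^α = 0.32·5000^α, i.e. 0.5486^α = 0.32.
α = ln(0.32) / ln(2743/5000) = -1.139434/-0.600386 ≈ 1.898.

α ≈ 1.898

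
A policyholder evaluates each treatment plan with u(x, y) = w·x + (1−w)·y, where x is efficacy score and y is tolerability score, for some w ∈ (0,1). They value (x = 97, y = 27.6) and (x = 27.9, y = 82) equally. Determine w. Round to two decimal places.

w = 0.44

Indifference: w·97 + (1−w)·27.6 = w·27.9 + (1−w)·82.
Rearranging, 69.1·w − 54.4·(1−w) = 0.
So w/(1−w) = 54.4/69.1 = 0.7873, giving w = 54.4/(69.1+54.4) = 0.44.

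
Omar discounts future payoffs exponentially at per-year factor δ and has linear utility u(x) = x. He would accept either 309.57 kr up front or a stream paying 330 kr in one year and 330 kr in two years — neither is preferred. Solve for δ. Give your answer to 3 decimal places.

Equating present values: 309.57 = 330δ + 330δ².
Rearranged: 330δ² + 330δ − 309.57 = 0.
The positive root is δ = [−330 + √(330² + 4·330·309.57)] / (2·330) = (−330 + 719.397)/660 ≈ 0.590.

δ ≈ 0.590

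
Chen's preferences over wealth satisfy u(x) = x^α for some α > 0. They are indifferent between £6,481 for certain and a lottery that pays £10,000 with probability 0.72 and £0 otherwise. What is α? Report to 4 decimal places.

Since u(0) = 0, the lottery's EU is 0.72·10000^α.
Setting u(6481) equal to that: 6481^α = 0.72·10000^α ⇒ (6481/10000)^α = 0.72.
α = ln(0.72) / ln(6481/10000) = -0.3285041/-0.4337103 ≈ 0.7574.

α ≈ 0.7574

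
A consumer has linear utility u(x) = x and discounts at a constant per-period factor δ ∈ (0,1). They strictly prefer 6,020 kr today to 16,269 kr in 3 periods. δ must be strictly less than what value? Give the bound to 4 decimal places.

Under u(x) = x this choice says 6020 > δ^3·16269.
So δ^3 < 6020/16269 = 0.37003; taking the cube root of both positive sides preserves the inequality.
δ < (6020/16269)^(1/3) ≈ 0.7179.

δ < 0.7179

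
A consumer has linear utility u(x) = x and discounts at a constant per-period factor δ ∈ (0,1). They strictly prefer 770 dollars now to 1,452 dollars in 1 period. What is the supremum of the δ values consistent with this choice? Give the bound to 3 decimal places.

Comparing present values: 770 > δ·1452.
So δ < 770/1452 = 0.53030.

δ < 0.530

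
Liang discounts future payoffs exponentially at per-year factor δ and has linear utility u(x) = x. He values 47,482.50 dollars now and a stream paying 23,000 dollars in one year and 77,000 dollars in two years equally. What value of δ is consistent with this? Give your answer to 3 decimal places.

δ ≈ 0.650

Equating present values: 47482.50 = 23000δ + 77000δ².
So 77000δ² + 23000δ − 47482.50 = 0.
δ = (−23000 + √(23000² + 4·77000·47482.50)) / (2·77000) = (−23000 + √15153610000.00) / 154000 ≈ 0.650.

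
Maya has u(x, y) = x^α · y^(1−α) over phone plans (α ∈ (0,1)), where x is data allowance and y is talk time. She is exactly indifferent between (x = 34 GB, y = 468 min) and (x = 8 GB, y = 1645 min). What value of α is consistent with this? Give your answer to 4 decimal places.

Indifference: 34^α · 468^(1−α) = 8^α · 1645^(1−α).
(34/8)^α = (1645/468)^(1−α); take logs: α·ln(34/8) = (1−α)·ln(1645/468), i.e. α·1.4469190 = (1−α)·1.2570274.
With A = 1.4469190 and B = 1.2570274: α·A = (1−α)·B, so α = B/(A+B) = 1.2570274/2.7039464 ≈ 0.4649.

α ≈ 0.4649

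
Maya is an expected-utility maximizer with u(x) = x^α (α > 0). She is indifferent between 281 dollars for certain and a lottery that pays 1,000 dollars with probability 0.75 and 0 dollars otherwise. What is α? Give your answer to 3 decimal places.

α ≈ 0.227

EU(lottery) = 0.75·1000^α + 0.25·0 = 0.75·1000^α.
Setting u(281) equal to that: 281^α = 0.75·1000^α ⇒ (281/1000)^α = 0.75.
Take logs: α = ln 0.75 / ln(281/1000) ≈ 0.22663.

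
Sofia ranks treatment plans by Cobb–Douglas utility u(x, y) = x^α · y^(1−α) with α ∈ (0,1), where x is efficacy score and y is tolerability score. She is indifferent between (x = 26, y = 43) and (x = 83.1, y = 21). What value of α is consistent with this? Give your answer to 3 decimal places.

The Cobb–Douglas utilities coincide, so 26^α·43^(1−α) = 83.1^α·21^(1−α).
Rearrange to (26/83.1)^α = (21/43)^(1−α) and take logs: α·-1.161948 = (1−α)·-0.716678.
Thus α·(-1.878626) = -0.716678, so α = -0.716678/-1.878626 ≈ 0.381.

α ≈ 0.381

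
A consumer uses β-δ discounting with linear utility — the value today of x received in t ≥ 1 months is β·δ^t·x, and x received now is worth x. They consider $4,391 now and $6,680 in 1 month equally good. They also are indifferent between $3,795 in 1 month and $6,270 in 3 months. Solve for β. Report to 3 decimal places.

The second indifference involves only future payoffs, so β cancels: β·δ^1·3795 = β·δ^3·6270, giving δ^2 = 3795/6270 = 0.60526, so δ = 0.77799.
Substituting δ into 4391 = β·δ·6680: β = 4391/(5196.951) ≈ 0.845.

β ≈ 0.845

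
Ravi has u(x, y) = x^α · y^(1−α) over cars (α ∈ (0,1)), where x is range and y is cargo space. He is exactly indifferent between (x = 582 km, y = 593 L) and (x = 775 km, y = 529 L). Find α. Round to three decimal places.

α ≈ 0.285

Indifference: 582^α · 593^(1−α) = 775^α · 529^(1−α).
Rearrange to (582/775)^α = (529/593)^(1−α) and take logs: α·-0.286393 = (1−α)·-0.114206.
So α/(1−α) = (-0.114206)/(-0.286393) = 0.398774, and α = 0.398774/1.398774 ≈ 0.285.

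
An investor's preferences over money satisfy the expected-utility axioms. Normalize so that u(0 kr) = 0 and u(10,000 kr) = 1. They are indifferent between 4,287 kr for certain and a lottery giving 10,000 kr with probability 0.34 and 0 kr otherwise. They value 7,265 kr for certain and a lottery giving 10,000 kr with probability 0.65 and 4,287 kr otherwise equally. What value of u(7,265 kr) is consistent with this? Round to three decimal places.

0.769

First, u(4,287 kr) = 0.34·u(10,000 kr) + 0.66·u(0 kr) = 0.34.
The second indifference gives u(7,265 kr) = 0.65·u(10,000 kr) + 0.35·u(4,287 kr) = 0.65·1.00 + 0.35·0.34 = 0.7690.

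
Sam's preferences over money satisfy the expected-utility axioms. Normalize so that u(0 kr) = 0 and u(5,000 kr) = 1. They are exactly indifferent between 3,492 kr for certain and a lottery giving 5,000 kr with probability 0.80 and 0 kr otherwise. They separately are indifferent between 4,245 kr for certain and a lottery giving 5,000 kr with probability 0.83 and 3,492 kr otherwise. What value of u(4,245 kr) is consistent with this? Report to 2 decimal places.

From the first indifference, u(3,492 kr) = 0.80·u(5,000 kr) + 0.20·u(0 kr) = 0.80·1 + 0.20·0 = 0.80.
Chaining: u(4,245 kr) = 0.83·1.00 + 0.17·0.80 = 0.9660.

0.97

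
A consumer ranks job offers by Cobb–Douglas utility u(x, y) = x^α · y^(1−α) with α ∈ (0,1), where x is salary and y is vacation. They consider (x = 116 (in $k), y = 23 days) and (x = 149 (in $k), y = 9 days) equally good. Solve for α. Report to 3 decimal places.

α ≈ 0.789

Indifference: 116^α · 23^(1−α) = 149^α · 9^(1−α).
(116/149)^α = (9/23)^(1−α); take logs: α·ln(116/149) = (1−α)·ln(9/23), i.e. α·-0.250356 = (1−α)·-0.938270.
With A = -0.250356 and B = -0.938270: α·A = (1−α)·B, so α = B/(A+B) = -0.938270/-1.188626 ≈ 0.789.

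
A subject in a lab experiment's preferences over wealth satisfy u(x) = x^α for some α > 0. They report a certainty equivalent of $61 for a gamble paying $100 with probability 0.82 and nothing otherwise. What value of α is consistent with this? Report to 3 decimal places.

α ≈ 0.401

Since u(0) = 0, the lottery's EU is 0.82·100^α.
Setting u(61) equal to that: 61^α = 0.82·100^α ⇒ (61/100)^α = 0.82.
Taking logs: α·ln(61/100) = ln(0.82), so α = -0.198451 / -0.494296 ≈ 0.401.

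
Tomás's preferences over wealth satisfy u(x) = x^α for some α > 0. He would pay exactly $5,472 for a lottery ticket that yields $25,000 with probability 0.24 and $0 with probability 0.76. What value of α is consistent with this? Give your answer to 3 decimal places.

α ≈ 0.939

EU(lottery) = 0.24·25000^α + 0.76·0 = 0.24·25000^α.
Setting u(5472) equal to that: 5472^α = 0.24·25000^α ⇒ (5472/25000)^α = 0.24.
α = ln(0.24) / ln(5472/25000) = -1.427116/-1.519232 ≈ 0.939.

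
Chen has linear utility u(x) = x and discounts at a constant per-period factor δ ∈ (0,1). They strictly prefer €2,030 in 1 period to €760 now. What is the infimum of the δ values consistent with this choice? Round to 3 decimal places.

δ > 0.374

Under u(x) = x this choice says 760 < δ·2030.
Dividing through by 2030 gives δ > 0.37438.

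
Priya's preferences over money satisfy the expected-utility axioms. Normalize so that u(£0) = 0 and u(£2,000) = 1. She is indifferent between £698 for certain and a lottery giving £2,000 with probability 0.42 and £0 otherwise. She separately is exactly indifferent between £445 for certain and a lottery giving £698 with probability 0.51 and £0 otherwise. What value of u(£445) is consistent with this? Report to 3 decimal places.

From the first indifference, u(£698) = 0.42·u(£2,000) + 0.58·u(£0) = 0.42·1 + 0.58·0 = 0.42.
The second indifference gives u(£445) = 0.51·u(£698) + 0.49·u(£0) = 0.51·0.42 + 0.49·0.00 = 0.2142.

0.214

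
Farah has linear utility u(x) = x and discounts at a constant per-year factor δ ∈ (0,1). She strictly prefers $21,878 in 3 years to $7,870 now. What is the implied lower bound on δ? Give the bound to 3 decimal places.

The preference means 7870 < δ^3·21878.
Hence δ^3 > 7870/21878 = 0.35972, and x ↦ x^(1/3) is increasing on (0,∞).
δ > (7870/21878)^(1/3) ≈ 0.711.

δ > 0.711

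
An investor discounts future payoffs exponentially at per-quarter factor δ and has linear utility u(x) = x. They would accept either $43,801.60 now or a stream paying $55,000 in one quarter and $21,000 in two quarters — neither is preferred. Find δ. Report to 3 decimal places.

δ ≈ 0.640

Present value of the stream is 55000·δ + 21000·δ². Indifference gives 55000δ + 21000δ² = 43801.60.
So 21000δ² + 55000δ − 43801.60 = 0.
By the quadratic formula (taking the positive root), δ = (−55000 + √6704334400.00) / 42000 ≈ 0.640.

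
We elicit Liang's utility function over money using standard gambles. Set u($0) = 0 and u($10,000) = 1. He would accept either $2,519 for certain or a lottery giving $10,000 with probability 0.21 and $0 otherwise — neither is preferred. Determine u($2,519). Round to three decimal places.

By the standard-gamble method, u($2,519) is just the indifference probability on the best outcome: 0.21.

0.210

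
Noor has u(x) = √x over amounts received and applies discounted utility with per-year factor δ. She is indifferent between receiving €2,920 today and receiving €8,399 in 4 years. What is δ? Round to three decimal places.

Indifference means u(2920) = δ^4 · u(8399), so δ^4 = u(2920)/u(8399).
Since u(x) = √x, δ^4 = √(2920/8399) = 0.58963.
Hence δ = (0.58963)^(1/4) = 0.87628.

δ ≈ 0.876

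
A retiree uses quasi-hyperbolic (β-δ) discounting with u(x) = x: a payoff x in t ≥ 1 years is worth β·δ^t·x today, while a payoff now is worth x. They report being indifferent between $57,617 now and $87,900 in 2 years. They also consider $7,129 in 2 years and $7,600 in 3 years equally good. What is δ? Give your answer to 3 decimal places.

δ ≈ 0.938

Both payoffs in the second observation are in the future, so β drops out: δ^2·7129 = δ^3·7600 ⇒ δ = 7129/7600 = 0.93803.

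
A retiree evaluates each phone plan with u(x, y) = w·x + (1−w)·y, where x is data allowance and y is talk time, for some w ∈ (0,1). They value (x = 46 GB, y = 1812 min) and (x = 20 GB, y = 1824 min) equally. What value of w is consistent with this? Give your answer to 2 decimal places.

w = 0.32

Equating utilities: w·46 + (1−w)·1812 = w·20 + (1−w)·1824.
w·(46−20) = (1−w)·(1824−1812), i.e. w·26 = (1−w)·12.
Hence w = 12/(26+12) = 12/38 = 0.32.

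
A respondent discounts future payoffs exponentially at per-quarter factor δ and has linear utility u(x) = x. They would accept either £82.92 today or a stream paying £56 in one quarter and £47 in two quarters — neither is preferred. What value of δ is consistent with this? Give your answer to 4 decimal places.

δ ≈ 0.8600

The stream is worth 56δ + 47δ² today, so 56δ + 47δ² = 82.92.
That is, 47δ² + 56δ − 82.92 = 0, a quadratic in δ.
By the quadratic formula (taking the positive root), δ = (−56 + √18724.96) / 94 ≈ 0.8600.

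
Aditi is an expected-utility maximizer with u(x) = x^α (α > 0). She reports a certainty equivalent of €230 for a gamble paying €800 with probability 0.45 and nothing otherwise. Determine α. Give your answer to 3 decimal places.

The lottery's expected utility is 0.45·u(800) + 0.55·u(0) = 0.45·800^α (since u(0) = 0 for α > 0).
Setting u(230) equal to that: 230^α = 0.45·800^α ⇒ (230/800)^α = 0.45.
α = ln(0.45) / ln(230/800) = -0.798508/-1.246532 ≈ 0.641.

α ≈ 0.641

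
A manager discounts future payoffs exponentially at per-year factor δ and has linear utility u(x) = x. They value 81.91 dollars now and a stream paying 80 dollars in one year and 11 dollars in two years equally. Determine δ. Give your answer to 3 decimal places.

δ ≈ 0.910

Equating present values: 81.91 = 80δ + 11δ².
Rearranged: 11δ² + 80δ − 81.91 = 0.
By the quadratic formula (taking the positive root), δ = (−80 + √10004.04) / 22 ≈ 0.910.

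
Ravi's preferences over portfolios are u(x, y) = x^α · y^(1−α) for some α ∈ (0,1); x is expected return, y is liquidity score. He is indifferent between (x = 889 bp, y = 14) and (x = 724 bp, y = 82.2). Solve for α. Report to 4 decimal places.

Set the two utilities equal: 889^α·14^(1−α) = 724^α·82.2^(1−α).
Rearrange to (889/724)^α = (82.2/14)^(1−α) and take logs: α·0.2053058 = (1−α)·1.7700980.
Thus α·(1.9754038) = 1.7700980, so α = 1.7700980/1.9754038 ≈ 0.8961.

α ≈ 0.8961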